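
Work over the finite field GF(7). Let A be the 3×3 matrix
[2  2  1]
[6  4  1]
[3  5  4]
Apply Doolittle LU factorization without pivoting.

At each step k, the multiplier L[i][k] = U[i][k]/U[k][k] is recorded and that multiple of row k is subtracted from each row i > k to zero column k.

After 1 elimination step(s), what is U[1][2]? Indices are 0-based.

k=0: U[0][0]=2
  eliminate (1,0): mult=3, new row 1: (0, 5, 5); set L[1][0]=3
  eliminate (2,0): mult=5, new row 2: (0, 2, 6); set L[2][0]=5

U[1][2] = 5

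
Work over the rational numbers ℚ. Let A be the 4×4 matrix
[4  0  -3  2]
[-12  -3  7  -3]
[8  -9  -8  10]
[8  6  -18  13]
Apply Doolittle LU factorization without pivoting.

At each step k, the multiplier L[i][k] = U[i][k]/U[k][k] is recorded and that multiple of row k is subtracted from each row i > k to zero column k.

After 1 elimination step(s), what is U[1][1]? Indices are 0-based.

Step 1: pivot at (0,0) is 4.
  row1 ← row1 − (-3)·row0  ⇒  L[1][0]=-3, U row1=(0, -3, -2, 3)
  row2 ← row2 − (2)·row0  ⇒  L[2][0]=2, U row2=(0, -9, -2, 6)
  row3 ← row3 − (2)·row0  ⇒  L[3][0]=2, U row3=(0, 6, -12, 9)

U[1][1] = -3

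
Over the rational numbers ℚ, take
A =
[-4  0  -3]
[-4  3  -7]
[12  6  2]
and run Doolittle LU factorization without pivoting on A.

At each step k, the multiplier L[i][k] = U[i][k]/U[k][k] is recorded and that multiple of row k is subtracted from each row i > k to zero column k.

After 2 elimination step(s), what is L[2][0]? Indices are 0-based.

L[2][0] = -3

Step 1: pivot at (0,0) is -4.
  row1 ← row1 − (1)·row0  ⇒  L[1][0]=1, U row1=(0, 3, -4)
  row2 ← row2 − (-3)·row0  ⇒  L[2][0]=-3, U row2=(0, 6, -7)
Step 2: pivot at (1,1) is 3.
  row2 ← row2 − (2)·row1  ⇒  L[2][1]=2, U row2=(0, 0, 1)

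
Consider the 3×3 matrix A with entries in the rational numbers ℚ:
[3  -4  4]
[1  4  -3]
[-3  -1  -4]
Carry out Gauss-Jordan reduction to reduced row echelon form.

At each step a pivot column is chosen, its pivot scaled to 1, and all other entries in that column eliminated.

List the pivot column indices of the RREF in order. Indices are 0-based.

[1] R0 /= 3  ⇒  (1, -4/3, 4/3)
     R1 -= 1·R0  ⇒  (0, 16/3, -13/3)
     R2 -= -3·R0  ⇒  (0, -5, 0)
[2] R1 /= 16/3  ⇒  (0, 1, -13/16)
     R0 -= -4/3·R1  ⇒  (1, 0, 1/4)
     R2 -= -5·R1  ⇒  (0, 0, -65/16)
[3] R2 /= -65/16  ⇒  (0, 0, 1)
     R0 -= 1/4·R2  ⇒  (1, 0, 0)
     R1 -= -13/16·R2  ⇒  (0, 1, 0)

pivot columns: 0, 1, 2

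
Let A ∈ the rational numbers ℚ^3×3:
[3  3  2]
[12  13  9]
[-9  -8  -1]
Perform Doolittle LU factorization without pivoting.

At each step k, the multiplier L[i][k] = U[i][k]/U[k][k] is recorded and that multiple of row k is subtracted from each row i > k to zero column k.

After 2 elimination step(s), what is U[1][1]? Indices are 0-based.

Step 1: pivot at (0,0) is 3.
  row1 ← row1 − (4)·row0  ⇒  L[1][0]=4, U row1=(0, 1, 1)
  row2 ← row2 − (-3)·row0  ⇒  L[2][0]=-3, U row2=(0, 1, 5)
Step 2: pivot at (1,1) is 1.
  row2 ← row2 − (1)·row1  ⇒  L[2][1]=1, U row2=(0, 0, 4)

U[1][1] = 1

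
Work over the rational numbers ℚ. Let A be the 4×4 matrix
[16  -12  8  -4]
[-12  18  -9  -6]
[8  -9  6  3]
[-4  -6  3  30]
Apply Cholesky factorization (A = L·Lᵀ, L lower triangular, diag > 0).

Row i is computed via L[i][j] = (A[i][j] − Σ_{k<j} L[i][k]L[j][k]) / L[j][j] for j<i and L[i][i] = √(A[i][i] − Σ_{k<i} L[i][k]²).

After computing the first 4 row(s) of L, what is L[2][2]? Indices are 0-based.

L[2][2] = 1

Step 1: L[0][0] = √(16) = 4.
  L[1][0] = (-12) / L[0][0] = -3.
Step 2: L[1][1] = √(9) = 3.
  L[2][0] = (8) / L[0][0] = 2.
  L[2][1] = (-3) / L[1][1] = -1.
Step 3: L[2][2] = √(1) = 1.
  L[3][0] = (-4) / L[0][0] = -1.
  L[3][1] = (-9) / L[1][1] = -3.
  L[3][2] = (2) / L[2][2] = 2.
Step 4: L[3][3] = √(16) = 4.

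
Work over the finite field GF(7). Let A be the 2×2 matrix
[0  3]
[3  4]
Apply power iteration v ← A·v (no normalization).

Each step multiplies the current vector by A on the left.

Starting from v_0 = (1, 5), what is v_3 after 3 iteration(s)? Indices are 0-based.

v_3 = (5, 6)

v_0 = (1, 5).
v_1 = A·v_0 = (1, 2).
v_2 = A·v_1 = (6, 4).
v_3 = A·v_2 = (5, 6).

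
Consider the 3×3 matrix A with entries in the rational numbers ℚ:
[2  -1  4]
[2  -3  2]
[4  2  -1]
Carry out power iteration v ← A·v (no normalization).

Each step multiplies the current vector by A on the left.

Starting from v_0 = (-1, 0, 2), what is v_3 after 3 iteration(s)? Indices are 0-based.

v_0 = (-1, 0, 2).
v_1 = A·v_0 = (6, 2, -6).
v_2 = A·v_1 = (-14, -6, 34).
v_3 = A·v_2 = (114, 58, -102).

v_3 = (114, 58, -102)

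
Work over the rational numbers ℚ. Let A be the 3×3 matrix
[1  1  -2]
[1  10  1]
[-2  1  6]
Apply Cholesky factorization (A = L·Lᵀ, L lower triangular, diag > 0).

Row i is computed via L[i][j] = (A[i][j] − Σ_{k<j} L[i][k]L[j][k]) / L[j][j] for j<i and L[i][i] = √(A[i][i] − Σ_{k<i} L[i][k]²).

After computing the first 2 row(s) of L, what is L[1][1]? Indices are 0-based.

Step 1: L[0][0] = √(1) = 1.
  L[1][0] = (1) / L[0][0] = 1.
Step 2: L[1][1] = √(9) = 3.

L[1][1] = 3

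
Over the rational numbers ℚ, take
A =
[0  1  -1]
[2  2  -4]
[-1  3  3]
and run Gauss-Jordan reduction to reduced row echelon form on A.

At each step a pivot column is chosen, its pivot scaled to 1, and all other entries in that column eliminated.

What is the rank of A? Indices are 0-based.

rank = 3

[1] R0 <-> R1
[1] R0 /= 2  ⇒  (1, 1, -2)
     R2 -= -1·R0  ⇒  (0, 4, 1)
[2] R1 /= 1  ⇒  (0, 1, -1)
     R0 -= 1·R1  ⇒  (1, 0, -1)
     R2 -= 4·R1  ⇒  (0, 0, 5)
[3] R2 /= 5  ⇒  (0, 0, 1)
     R0 -= -1·R2  ⇒  (1, 0, 0)
     R1 -= -1·R2  ⇒  (0, 1, 0)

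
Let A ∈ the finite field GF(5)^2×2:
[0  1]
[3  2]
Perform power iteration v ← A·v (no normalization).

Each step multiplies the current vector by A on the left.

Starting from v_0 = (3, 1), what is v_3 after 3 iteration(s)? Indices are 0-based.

v_0 = (3, 1).
v_1 = A·v_0 = (1, 1).
v_2 = A·v_1 = (1, 0).
v_3 = A·v_2 = (0, 3).

v_3 = (0, 3)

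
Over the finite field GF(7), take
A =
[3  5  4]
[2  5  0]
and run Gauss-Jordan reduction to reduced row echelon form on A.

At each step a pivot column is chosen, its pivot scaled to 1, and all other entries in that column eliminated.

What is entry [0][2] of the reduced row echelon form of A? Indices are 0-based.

M[0][2] = 4

step 1: normalize row 0 (÷3) = (1, 4, 6)
  row 1: subtract 2×row0 = (0, 4, 2)
step 2: normalize row 1 (÷4) = (0, 1, 4)
  row 0: subtract 4×row1 = (1, 0, 4)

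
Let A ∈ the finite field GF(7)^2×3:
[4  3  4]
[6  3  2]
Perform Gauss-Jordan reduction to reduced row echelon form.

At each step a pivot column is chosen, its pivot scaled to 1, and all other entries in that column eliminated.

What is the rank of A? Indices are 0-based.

rank = 2

[1] R0 /= 4  ⇒  (1, 6, 1)
     R1 -= 6·R0  ⇒  (0, 2, 3)
[2] R1 /= 2  ⇒  (0, 1, 5)
     R0 -= 6·R1  ⇒  (1, 0, 6)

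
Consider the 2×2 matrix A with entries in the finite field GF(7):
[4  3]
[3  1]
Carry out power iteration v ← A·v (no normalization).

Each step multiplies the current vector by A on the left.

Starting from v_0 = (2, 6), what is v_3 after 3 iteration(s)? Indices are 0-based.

v_0 = (2, 6).
v_1 = A·v_0 = (5, 5).
v_2 = A·v_1 = (0, 6).
v_3 = A·v_2 = (4, 6).

v_3 = (4, 6)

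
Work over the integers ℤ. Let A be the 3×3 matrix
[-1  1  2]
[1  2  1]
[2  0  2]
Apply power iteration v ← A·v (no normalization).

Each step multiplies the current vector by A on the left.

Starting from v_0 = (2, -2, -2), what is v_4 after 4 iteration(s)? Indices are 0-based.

v_0 = (2, -2, -2).
v_1 = A·v_0 = (-8, -4, 0).
v_2 = A·v_1 = (4, -16, -16).
v_3 = A·v_2 = (-52, -44, -24).
v_4 = A·v_3 = (-40, -164, -152).

v_4 = (-40, -164, -152)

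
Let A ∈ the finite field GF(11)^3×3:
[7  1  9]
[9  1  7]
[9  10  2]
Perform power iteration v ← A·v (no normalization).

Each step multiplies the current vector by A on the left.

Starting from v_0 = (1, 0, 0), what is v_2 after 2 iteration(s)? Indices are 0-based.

v_2 = (7, 3, 6)

v_0 = (1, 0, 0).
v_1 = A·v_0 = (7, 9, 9).
v_2 = A·v_1 = (7, 3, 6).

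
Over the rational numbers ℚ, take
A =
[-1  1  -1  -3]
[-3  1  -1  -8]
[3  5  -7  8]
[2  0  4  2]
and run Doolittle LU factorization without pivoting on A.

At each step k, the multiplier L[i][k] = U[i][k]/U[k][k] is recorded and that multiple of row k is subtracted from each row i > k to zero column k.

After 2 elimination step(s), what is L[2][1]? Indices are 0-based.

L[2][1] = -4

k=0: U[0][0]=-1
  eliminate (1,0): mult=3, new row 1: (0, -2, 2, 1); set L[1][0]=3
  eliminate (2,0): mult=-3, new row 2: (0, 8, -10, -1); set L[2][0]=-3
  eliminate (3,0): mult=-2, new row 3: (0, 2, 2, -4); set L[3][0]=-2
k=1: U[1][1]=-2
  eliminate (2,1): mult=-4, new row 2: (0, 0, -2, 3); set L[2][1]=-4
  eliminate (3,1): mult=-1, new row 3: (0, 0, 4, -3); set L[3][1]=-1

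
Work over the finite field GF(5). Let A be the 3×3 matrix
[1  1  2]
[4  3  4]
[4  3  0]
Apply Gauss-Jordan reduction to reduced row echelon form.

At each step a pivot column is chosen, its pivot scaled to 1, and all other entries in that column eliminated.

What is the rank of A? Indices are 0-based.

pivot(0,0)=1: scale R0 → (1, 1, 2)
  clear (1,0): R1 −= (4)R0 → (0, 4, 1)
  clear (2,0): R2 −= (4)R0 → (0, 4, 2)
pivot(1,1)=4: scale R1 → (0, 1, 4)
  clear (0,1): R0 −= (1)R1 → (1, 0, 3)
  clear (2,1): R2 −= (4)R1 → (0, 0, 1)
pivot(2,2)=1: scale R2 → (0, 0, 1)
  clear (0,2): R0 −= (3)R2 → (1, 0, 0)
  clear (1,2): R1 −= (4)R2 → (0, 1, 0)

rank = 3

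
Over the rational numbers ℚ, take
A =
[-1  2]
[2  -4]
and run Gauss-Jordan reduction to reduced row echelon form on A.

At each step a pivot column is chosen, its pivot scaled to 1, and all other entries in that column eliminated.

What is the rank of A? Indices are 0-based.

pivot(0,0)=-1: scale R0 → (1, -2)
  clear (1,0): R1 −= (2)R0 → (0, 0)
col 1: no nonzero at/below row 1; advance.

rank = 1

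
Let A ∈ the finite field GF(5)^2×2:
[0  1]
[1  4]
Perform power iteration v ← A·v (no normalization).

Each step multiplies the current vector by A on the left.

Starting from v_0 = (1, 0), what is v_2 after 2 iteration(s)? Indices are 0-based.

v_0 = (1, 0).
v_1 = A·v_0 = (0, 1).
v_2 = A·v_1 = (1, 4).

v_2 = (1, 4)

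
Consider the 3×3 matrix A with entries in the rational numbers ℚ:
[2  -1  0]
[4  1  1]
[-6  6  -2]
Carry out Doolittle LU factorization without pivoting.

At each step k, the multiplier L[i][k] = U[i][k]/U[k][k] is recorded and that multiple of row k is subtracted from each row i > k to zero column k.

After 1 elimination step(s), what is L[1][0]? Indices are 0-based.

L[1][0] = 2

[col 0] pivot 2
  R1 -= 2*R0 → (0, 3, 1)  (L[1][0] := 2)
  R2 -= -3*R0 → (0, 3, -2)  (L[2][0] := -3)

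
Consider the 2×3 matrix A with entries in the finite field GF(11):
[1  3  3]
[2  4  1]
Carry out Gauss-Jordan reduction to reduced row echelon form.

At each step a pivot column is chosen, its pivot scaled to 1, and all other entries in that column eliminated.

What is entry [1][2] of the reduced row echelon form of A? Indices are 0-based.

M[1][2] = 8

step 1: normalize row 0 (÷1) = (1, 3, 3)
  row 1: subtract 2×row0 = (0, 9, 6)
step 2: normalize row 1 (÷9) = (0, 1, 8)
  row 0: subtract 3×row1 = (1, 0, 1)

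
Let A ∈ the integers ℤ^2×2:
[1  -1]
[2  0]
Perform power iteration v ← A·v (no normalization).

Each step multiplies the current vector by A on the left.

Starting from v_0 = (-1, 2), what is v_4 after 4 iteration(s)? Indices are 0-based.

v_0 = (-1, 2).
v_1 = A·v_0 = (-3, -2).
v_2 = A·v_1 = (-1, -6).
v_3 = A·v_2 = (5, -2).
v_4 = A·v_3 = (7, 10).

v_4 = (7, 10)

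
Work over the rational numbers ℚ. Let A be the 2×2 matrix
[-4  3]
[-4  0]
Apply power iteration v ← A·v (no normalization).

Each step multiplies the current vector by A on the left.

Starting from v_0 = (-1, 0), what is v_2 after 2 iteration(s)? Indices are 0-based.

v_2 = (-4, -16)

v_0 = (-1, 0).
v_1 = A·v_0 = (4, 4).
v_2 = A·v_1 = (-4, -16).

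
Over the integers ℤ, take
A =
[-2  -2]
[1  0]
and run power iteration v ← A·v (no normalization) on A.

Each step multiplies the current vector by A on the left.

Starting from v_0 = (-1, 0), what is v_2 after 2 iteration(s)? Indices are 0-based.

v_2 = (-2, 2)

v_0 = (-1, 0).
v_1 = A·v_0 = (2, -1).
v_2 = A·v_1 = (-2, 2).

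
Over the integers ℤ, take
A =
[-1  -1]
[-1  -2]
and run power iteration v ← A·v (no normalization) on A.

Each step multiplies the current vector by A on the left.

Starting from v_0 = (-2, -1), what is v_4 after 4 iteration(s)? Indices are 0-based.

v_0 = (-2, -1).
v_1 = A·v_0 = (3, 4).
v_2 = A·v_1 = (-7, -11).
v_3 = A·v_2 = (18, 29).
v_4 = A·v_3 = (-47, -76).

v_4 = (-47, -76)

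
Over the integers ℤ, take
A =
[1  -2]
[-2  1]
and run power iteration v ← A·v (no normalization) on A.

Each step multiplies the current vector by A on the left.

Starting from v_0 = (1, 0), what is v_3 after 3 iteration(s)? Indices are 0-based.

v_0 = (1, 0).
v_1 = A·v_0 = (1, -2).
v_2 = A·v_1 = (5, -4).
v_3 = A·v_2 = (13, -14).

v_3 = (13, -14)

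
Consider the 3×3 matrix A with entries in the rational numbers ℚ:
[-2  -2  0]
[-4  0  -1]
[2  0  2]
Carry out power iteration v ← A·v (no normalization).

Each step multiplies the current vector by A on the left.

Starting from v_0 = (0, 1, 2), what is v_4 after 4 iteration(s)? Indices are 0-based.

v_0 = (0, 1, 2).
v_1 = A·v_0 = (-2, -2, 4).
v_2 = A·v_1 = (8, 4, 4).
v_3 = A·v_2 = (-24, -36, 24).
v_4 = A·v_3 = (120, 72, 0).

v_4 = (120, 72, 0)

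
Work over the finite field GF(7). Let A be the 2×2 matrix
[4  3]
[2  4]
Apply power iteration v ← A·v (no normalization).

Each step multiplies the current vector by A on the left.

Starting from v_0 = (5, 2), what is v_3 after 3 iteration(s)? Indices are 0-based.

v_3 = (3, 0)

v_0 = (5, 2).
v_1 = A·v_0 = (5, 4).
v_2 = A·v_1 = (4, 5).
v_3 = A·v_2 = (3, 0).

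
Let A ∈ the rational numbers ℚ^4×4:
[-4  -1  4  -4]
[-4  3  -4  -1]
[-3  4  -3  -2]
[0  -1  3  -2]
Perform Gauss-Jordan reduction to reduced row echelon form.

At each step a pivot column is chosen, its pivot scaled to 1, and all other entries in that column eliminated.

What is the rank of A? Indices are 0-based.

rank = 4

pivot(0,0)=-4: scale R0 → (1, 1/4, -1, 1)
  clear (1,0): R1 −= (-4)R0 → (0, 4, -8, 3)
  clear (2,0): R2 −= (-3)R0 → (0, 19/4, -6, 1)
pivot(1,1)=4: scale R1 → (0, 1, -2, 3/4)
  clear (0,1): R0 −= (1/4)R1 → (1, 0, -1/2, 13/16)
  clear (2,1): R2 −= (19/4)R1 → (0, 0, 7/2, -41/16)
  clear (3,1): R3 −= (-1)R1 → (0, 0, 1, -5/4)
pivot(2,2)=7/2: scale R2 → (0, 0, 1, -41/56)
  clear (0,2): R0 −= (-1/2)R2 → (1, 0, 0, 25/56)
  clear (1,2): R1 −= (-2)R2 → (0, 1, 0, -5/7)
  clear (3,2): R3 −= (1)R2 → (0, 0, 0, -29/56)
pivot(3,3)=-29/56: scale R3 → (0, 0, 0, 1)
  clear (0,3): R0 −= (25/56)R3 → (1, 0, 0, 0)
  clear (1,3): R1 −= (-5/7)R3 → (0, 1, 0, 0)
  clear (2,3): R2 −= (-41/56)R3 → (0, 0, 1, 0)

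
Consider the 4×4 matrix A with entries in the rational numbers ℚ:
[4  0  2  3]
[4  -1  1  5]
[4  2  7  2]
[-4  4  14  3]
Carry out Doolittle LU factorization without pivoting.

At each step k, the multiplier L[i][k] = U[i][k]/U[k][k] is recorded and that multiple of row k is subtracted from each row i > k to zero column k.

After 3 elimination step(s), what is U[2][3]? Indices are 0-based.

U[2][3] = 3

k=0: U[0][0]=4
  eliminate (1,0): mult=1, new row 1: (0, -1, -1, 2); set L[1][0]=1
  eliminate (2,0): mult=1, new row 2: (0, 2, 5, -1); set L[2][0]=1
  eliminate (3,0): mult=-1, new row 3: (0, 4, 16, 6); set L[3][0]=-1
k=1: U[1][1]=-1
  eliminate (2,1): mult=-2, new row 2: (0, 0, 3, 3); set L[2][1]=-2
  eliminate (3,1): mult=-4, new row 3: (0, 0, 12, 14); set L[3][1]=-4
k=2: U[2][2]=3
  eliminate (3,2): mult=4, new row 3: (0, 0, 0, 2); set L[3][2]=4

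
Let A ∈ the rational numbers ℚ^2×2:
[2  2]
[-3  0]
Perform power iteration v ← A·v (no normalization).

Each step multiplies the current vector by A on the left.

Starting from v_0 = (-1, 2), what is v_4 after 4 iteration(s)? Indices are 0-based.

v_4 = (-44, -24)

v_0 = (-1, 2).
v_1 = A·v_0 = (2, 3).
v_2 = A·v_1 = (10, -6).
v_3 = A·v_2 = (8, -30).
v_4 = A·v_3 = (-44, -24).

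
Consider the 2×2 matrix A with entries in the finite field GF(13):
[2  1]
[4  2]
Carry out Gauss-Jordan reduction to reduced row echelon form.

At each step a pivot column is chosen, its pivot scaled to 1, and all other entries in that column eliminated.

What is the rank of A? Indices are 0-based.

pivot(0,0)=2: scale R0 → (1, 7)
  clear (1,0): R1 −= (4)R0 → (0, 0)
col 1: no nonzero at/below row 1; advance.

rank = 1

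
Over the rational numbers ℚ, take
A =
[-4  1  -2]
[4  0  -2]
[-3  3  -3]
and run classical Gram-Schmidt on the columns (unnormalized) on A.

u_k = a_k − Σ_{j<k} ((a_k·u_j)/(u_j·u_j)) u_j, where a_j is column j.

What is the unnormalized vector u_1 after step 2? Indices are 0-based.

u_1 = (-11/41, 52/41, 84/41)

Step 1: u_0 = a_0 = (-4, 4, -3).
Step 2: u_1 = a_1 − (-13/41)·u_0 = (-11/41, 52/41, 84/41).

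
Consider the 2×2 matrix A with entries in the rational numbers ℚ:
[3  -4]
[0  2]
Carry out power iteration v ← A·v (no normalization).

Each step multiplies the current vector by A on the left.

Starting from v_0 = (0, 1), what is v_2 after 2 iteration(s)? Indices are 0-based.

v_0 = (0, 1).
v_1 = A·v_0 = (-4, 2).
v_2 = A·v_1 = (-20, 4).

v_2 = (-20, 4)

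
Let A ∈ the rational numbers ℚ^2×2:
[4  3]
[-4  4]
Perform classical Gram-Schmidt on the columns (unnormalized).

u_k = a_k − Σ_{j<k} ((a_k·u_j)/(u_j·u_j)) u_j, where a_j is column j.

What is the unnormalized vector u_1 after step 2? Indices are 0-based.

u_1 = (7/2, 7/2)

Step 1: u_0 = a_0 = (4, -4).
Step 2: u_1 = a_1 − (-1/8)·u_0 = (7/2, 7/2).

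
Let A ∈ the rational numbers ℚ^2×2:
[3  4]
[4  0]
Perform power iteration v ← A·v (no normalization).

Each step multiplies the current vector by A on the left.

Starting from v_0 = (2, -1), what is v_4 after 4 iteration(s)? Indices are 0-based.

v_0 = (2, -1).
v_1 = A·v_0 = (2, 8).
v_2 = A·v_1 = (38, 8).
v_3 = A·v_2 = (146, 152).
v_4 = A·v_3 = (1046, 584).

v_4 = (1046, 584)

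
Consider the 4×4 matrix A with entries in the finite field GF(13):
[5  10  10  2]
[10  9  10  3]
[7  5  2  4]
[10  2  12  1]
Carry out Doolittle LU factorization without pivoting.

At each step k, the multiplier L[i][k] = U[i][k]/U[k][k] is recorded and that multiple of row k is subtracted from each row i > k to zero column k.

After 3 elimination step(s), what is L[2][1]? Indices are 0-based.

[col 0] pivot 5
  R1 -= 2*R0 → (0, 2, 3, 12)  (L[1][0] := 2)
  R2 -= 4*R0 → (0, 4, 1, 9)  (L[2][0] := 4)
  R3 -= 2*R0 → (0, 8, 5, 10)  (L[3][0] := 2)
[col 1] pivot 2
  R2 -= 2*R1 → (0, 0, 8, 11)  (L[2][1] := 2)
  R3 -= 4*R1 → (0, 0, 6, 1)  (L[3][1] := 4)
[col 2] pivot 8
  R3 -= 4*R2 → (0, 0, 0, 9)  (L[3][2] := 4)

L[2][1] = 2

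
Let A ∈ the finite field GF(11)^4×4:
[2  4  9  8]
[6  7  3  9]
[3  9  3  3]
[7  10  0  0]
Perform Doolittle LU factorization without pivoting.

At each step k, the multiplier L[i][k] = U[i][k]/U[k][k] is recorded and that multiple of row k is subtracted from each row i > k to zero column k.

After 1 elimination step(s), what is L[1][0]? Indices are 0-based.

L[1][0] = 3

[col 0] pivot 2
  R1 -= 3*R0 → (0, 6, 9, 7)  (L[1][0] := 3)
  R2 -= 7*R0 → (0, 3, 6, 2)  (L[2][0] := 7)
  R3 -= 9*R0 → (0, 7, 7, 5)  (L[3][0] := 9)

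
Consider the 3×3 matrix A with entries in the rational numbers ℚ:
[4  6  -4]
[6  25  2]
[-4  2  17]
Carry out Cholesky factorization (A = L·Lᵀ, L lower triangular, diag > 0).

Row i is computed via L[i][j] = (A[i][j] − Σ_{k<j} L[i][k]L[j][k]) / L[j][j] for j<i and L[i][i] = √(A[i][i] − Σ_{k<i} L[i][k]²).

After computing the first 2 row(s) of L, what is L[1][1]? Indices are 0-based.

Step 1: L[0][0] = √(4) = 2.
  L[1][0] = (6) / L[0][0] = 3.
Step 2: L[1][1] = √(16) = 4.

L[1][1] = 4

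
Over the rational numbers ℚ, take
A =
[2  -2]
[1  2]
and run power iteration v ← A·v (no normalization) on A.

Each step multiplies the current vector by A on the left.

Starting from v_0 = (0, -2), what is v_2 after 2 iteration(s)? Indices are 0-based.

v_2 = (16, -4)

v_0 = (0, -2).
v_1 = A·v_0 = (4, -4).
v_2 = A·v_1 = (16, -4).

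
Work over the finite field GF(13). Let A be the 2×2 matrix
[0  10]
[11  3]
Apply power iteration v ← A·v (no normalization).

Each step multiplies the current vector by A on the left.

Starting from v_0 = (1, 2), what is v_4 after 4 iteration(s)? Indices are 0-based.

v_4 = (11, 3)

v_0 = (1, 2).
v_1 = A·v_0 = (7, 4).
v_2 = A·v_1 = (1, 11).
v_3 = A·v_2 = (6, 5).
v_4 = A·v_3 = (11, 3).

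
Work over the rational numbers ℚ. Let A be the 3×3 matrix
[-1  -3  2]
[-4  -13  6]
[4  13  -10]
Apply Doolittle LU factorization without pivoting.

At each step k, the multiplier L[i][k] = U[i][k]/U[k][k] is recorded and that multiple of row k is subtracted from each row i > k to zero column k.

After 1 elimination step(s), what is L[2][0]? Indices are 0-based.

k=0: U[0][0]=-1
  eliminate (1,0): mult=4, new row 1: (0, -1, -2); set L[1][0]=4
  eliminate (2,0): mult=-4, new row 2: (0, 1, -2); set L[2][0]=-4

L[2][0] = -4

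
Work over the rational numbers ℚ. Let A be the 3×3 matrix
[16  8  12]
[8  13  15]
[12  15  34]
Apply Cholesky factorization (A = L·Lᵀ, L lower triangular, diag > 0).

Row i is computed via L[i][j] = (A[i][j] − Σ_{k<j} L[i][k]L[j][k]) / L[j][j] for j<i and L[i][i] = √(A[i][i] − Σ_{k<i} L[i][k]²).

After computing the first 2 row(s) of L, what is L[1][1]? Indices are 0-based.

Step 1: L[0][0] = √(16) = 4.
  L[1][0] = (8) / L[0][0] = 2.
Step 2: L[1][1] = √(9) = 3.

L[1][1] = 3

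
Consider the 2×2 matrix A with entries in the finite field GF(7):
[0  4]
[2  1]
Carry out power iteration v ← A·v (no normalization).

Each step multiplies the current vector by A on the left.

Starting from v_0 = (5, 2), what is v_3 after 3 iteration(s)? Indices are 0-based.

v_0 = (5, 2).
v_1 = A·v_0 = (1, 5).
v_2 = A·v_1 = (6, 0).
v_3 = A·v_2 = (0, 5).

v_3 = (0, 5)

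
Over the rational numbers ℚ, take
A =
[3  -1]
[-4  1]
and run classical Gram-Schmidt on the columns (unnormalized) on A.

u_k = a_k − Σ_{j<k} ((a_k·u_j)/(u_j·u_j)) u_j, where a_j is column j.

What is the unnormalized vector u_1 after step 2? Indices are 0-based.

u_1 = (-4/25, -3/25)

Step 1: u_0 = a_0 = (3, -4).
Step 2: u_1 = a_1 − (-7/25)·u_0 = (-4/25, -3/25).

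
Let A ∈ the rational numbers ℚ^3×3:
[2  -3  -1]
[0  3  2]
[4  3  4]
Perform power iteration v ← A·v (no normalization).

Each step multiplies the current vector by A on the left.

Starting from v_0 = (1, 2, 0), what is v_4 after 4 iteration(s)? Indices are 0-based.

v_0 = (1, 2, 0).
v_1 = A·v_0 = (-4, 6, 10).
v_2 = A·v_1 = (-36, 38, 42).
v_3 = A·v_2 = (-228, 198, 138).
v_4 = A·v_3 = (-1188, 870, 234).

v_4 = (-1188, 870, 234)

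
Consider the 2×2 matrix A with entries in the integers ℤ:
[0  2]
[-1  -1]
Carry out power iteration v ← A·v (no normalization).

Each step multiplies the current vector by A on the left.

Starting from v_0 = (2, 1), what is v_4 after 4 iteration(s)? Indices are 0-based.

v_4 = (10, -7)

v_0 = (2, 1).
v_1 = A·v_0 = (2, -3).
v_2 = A·v_1 = (-6, 1).
v_3 = A·v_2 = (2, 5).
v_4 = A·v_3 = (10, -7).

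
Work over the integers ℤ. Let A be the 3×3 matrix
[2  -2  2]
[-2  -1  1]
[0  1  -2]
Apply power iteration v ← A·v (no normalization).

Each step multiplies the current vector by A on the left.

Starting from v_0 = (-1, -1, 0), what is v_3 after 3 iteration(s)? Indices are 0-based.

v_0 = (-1, -1, 0).
v_1 = A·v_0 = (0, 3, -1).
v_2 = A·v_1 = (-8, -4, 5).
v_3 = A·v_2 = (2, 25, -14).

v_3 = (2, 25, -14)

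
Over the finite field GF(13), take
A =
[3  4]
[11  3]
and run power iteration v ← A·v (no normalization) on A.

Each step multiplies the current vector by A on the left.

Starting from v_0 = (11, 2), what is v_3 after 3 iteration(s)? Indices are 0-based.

v_3 = (8, 12)

v_0 = (11, 2).
v_1 = A·v_0 = (2, 10).
v_2 = A·v_1 = (7, 0).
v_3 = A·v_2 = (8, 12).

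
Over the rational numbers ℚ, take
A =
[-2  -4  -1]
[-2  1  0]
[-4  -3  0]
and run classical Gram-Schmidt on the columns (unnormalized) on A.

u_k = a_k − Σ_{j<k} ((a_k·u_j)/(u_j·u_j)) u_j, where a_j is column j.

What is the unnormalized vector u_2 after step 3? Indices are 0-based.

u_2 = (-1/3, -1/3, 1/3)

Step 1: u_0 = a_0 = (-2, -2, -4).
Step 2: u_1 = a_1 − (3/4)·u_0 = (-5/2, 5/2, 0).
Step 3: u_2 = a_2 − (1/12)·u_0 − (1/5)·u_1 = (-1/3, -1/3, 1/3).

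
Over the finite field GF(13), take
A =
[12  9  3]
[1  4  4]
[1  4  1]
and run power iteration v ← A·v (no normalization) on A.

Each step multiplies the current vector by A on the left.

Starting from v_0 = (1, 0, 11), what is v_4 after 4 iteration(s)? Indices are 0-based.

v_4 = (4, 7, 6)

v_0 = (1, 0, 11).
v_1 = A·v_0 = (6, 6, 12).
v_2 = A·v_1 = (6, 0, 3).
v_3 = A·v_2 = (3, 5, 9).
v_4 = A·v_3 = (4, 7, 6).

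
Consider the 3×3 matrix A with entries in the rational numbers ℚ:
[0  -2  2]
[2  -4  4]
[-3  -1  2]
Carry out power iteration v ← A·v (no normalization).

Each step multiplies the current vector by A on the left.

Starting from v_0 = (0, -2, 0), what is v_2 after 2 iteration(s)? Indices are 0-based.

v_2 = (-12, -16, -16)

v_0 = (0, -2, 0).
v_1 = A·v_0 = (4, 8, 2).
v_2 = A·v_1 = (-12, -16, -16).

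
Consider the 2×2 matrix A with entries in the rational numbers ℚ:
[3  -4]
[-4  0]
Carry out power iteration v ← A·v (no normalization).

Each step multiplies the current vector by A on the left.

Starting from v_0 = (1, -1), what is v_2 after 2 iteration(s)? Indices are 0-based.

v_2 = (37, -28)

v_0 = (1, -1).
v_1 = A·v_0 = (7, -4).
v_2 = A·v_1 = (37, -28).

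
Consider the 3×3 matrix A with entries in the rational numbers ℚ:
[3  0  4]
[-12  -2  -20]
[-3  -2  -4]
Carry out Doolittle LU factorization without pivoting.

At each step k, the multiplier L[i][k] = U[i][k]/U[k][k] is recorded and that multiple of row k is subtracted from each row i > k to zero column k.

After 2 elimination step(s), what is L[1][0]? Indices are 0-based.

[col 0] pivot 3
  R1 -= -4*R0 → (0, -2, -4)  (L[1][0] := -4)
  R2 -= -1*R0 → (0, -2, 0)  (L[2][0] := -1)
[col 1] pivot -2
  R2 -= 1*R1 → (0, 0, 4)  (L[2][1] := 1)

L[1][0] = -4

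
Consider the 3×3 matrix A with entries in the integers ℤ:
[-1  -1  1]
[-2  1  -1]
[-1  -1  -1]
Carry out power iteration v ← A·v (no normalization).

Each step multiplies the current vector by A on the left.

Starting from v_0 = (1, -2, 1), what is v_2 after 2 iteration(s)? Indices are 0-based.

v_0 = (1, -2, 1).
v_1 = A·v_0 = (2, -5, 0).
v_2 = A·v_1 = (3, -9, 3).

v_2 = (3, -9, 3)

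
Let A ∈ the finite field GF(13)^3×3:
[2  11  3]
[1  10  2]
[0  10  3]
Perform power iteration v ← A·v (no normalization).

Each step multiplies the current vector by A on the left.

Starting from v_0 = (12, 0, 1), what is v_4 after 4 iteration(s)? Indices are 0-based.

v_0 = (12, 0, 1).
v_1 = A·v_0 = (1, 1, 3).
v_2 = A·v_1 = (9, 4, 6).
v_3 = A·v_2 = (2, 9, 6).
v_4 = A·v_3 = (4, 0, 4).

v_4 = (4, 0, 4)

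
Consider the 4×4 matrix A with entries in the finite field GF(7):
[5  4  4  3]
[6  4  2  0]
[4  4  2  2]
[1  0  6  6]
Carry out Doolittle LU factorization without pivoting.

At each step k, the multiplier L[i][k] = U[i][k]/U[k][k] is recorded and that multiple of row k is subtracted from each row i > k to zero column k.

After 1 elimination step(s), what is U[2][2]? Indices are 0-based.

U[2][2] = 3

Step 1: pivot at (0,0) is 5.
  row1 ← row1 − (4)·row0  ⇒  L[1][0]=4, U row1=(0, 2, 0, 2)
  row2 ← row2 − (5)·row0  ⇒  L[2][0]=5, U row2=(0, 5, 3, 1)
  row3 ← row3 − (3)·row0  ⇒  L[3][0]=3, U row3=(0, 2, 1, 4)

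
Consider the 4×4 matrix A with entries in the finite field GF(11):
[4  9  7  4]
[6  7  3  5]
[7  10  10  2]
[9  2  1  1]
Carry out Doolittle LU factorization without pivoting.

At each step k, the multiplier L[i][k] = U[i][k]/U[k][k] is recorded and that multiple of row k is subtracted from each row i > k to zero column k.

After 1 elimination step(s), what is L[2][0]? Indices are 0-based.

L[2][0] = 10

[col 0] pivot 4
  R1 -= 7*R0 → (0, 10, 9, 10)  (L[1][0] := 7)
  R2 -= 10*R0 → (0, 8, 6, 6)  (L[2][0] := 10)
  R3 -= 5*R0 → (0, 1, 10, 3)  (L[3][0] := 5)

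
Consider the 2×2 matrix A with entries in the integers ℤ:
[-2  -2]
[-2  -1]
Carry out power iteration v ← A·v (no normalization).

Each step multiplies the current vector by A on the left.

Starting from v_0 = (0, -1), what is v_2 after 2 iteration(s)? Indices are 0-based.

v_0 = (0, -1).
v_1 = A·v_0 = (2, 1).
v_2 = A·v_1 = (-6, -5).

v_2 = (-6, -5)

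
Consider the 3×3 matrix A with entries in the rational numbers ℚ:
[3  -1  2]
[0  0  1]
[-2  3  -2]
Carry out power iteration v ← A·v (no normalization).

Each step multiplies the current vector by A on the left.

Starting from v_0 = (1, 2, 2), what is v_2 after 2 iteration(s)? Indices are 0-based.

v_2 = (13, 0, -4)

v_0 = (1, 2, 2).
v_1 = A·v_0 = (5, 2, 0).
v_2 = A·v_1 = (13, 0, -4).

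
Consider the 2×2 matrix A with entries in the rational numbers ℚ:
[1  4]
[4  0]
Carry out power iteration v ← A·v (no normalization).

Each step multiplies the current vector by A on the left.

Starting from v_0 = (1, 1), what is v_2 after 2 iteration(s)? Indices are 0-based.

v_0 = (1, 1).
v_1 = A·v_0 = (5, 4).
v_2 = A·v_1 = (21, 20).

v_2 = (21, 20)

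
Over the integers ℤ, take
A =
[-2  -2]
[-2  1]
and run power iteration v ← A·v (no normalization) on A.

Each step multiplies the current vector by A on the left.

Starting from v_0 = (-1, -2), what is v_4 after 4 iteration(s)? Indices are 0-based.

v_4 = (-120, -84)

v_0 = (-1, -2).
v_1 = A·v_0 = (6, 0).
v_2 = A·v_1 = (-12, -12).
v_3 = A·v_2 = (48, 12).
v_4 = A·v_3 = (-120, -84).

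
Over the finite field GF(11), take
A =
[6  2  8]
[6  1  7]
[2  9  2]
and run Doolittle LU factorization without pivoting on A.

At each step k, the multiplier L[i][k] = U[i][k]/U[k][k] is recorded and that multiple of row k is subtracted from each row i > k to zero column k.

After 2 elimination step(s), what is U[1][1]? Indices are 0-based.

[col 0] pivot 6
  R1 -= 1*R0 → (0, 10, 10)  (L[1][0] := 1)
  R2 -= 4*R0 → (0, 1, 3)  (L[2][0] := 4)
[col 1] pivot 10
  R2 -= 10*R1 → (0, 0, 2)  (L[2][1] := 10)

U[1][1] = 10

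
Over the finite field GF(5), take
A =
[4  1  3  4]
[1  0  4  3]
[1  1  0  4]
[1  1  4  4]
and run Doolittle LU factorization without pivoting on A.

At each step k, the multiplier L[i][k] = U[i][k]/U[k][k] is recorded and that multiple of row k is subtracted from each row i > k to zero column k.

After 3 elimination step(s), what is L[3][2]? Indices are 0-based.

[col 0] pivot 4
  R1 -= 4*R0 → (0, 1, 2, 2)  (L[1][0] := 4)
  R2 -= 4*R0 → (0, 2, 3, 3)  (L[2][0] := 4)
  R3 -= 4*R0 → (0, 2, 2, 3)  (L[3][0] := 4)
[col 1] pivot 1
  R2 -= 2*R1 → (0, 0, 4, 4)  (L[2][1] := 2)
  R3 -= 2*R1 → (0, 0, 3, 4)  (L[3][1] := 2)
[col 2] pivot 4
  R3 -= 2*R2 → (0, 0, 0, 1)  (L[3][2] := 2)

L[3][2] = 2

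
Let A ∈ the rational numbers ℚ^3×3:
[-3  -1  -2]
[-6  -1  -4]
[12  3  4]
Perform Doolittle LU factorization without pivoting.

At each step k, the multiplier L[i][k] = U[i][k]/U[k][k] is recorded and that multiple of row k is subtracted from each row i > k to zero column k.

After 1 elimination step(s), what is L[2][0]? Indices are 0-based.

Step 1: pivot at (0,0) is -3.
  row1 ← row1 − (2)·row0  ⇒  L[1][0]=2, U row1=(0, 1, 0)
  row2 ← row2 − (-4)·row0  ⇒  L[2][0]=-4, U row2=(0, -1, -4)

L[2][0] = -4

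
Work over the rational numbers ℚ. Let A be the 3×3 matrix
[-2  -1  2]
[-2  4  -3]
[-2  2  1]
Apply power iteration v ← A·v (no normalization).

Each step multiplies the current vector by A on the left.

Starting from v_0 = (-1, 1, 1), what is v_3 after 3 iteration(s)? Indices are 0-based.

v_0 = (-1, 1, 1).
v_1 = A·v_0 = (3, 3, 5).
v_2 = A·v_1 = (1, -9, 5).
v_3 = A·v_2 = (17, -53, -15).

v_3 = (17, -53, -15)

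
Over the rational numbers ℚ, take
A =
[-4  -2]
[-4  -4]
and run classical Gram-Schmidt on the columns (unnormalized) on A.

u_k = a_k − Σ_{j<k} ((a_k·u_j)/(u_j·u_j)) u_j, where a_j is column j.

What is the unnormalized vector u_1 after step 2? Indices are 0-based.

u_1 = (1, -1)

Step 1: u_0 = a_0 = (-4, -4).
Step 2: u_1 = a_1 − (3/4)·u_0 = (1, -1).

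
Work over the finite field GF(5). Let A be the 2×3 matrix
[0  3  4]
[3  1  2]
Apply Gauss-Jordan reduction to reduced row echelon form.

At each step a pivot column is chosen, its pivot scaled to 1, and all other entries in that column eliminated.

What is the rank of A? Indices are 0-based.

rank = 2

pivot(0,0): swap R0↔R1
pivot(0,0)=3: scale R0 → (1, 2, 4)
pivot(1,1)=3: scale R1 → (0, 1, 3)
  clear (0,1): R0 −= (2)R1 → (1, 0, 3)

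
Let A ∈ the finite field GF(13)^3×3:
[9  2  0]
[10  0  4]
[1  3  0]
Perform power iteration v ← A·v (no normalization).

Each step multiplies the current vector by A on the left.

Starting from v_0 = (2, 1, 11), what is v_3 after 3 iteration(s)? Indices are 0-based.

v_3 = (1, 2, 6)

v_0 = (2, 1, 11).
v_1 = A·v_0 = (7, 12, 5).
v_2 = A·v_1 = (9, 12, 4).
v_3 = A·v_2 = (1, 2, 6).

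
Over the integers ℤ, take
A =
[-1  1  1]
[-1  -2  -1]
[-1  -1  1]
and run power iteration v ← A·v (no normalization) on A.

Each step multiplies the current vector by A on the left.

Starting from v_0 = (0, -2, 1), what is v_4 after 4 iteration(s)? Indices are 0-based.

v_4 = (24, -4, 8)

v_0 = (0, -2, 1).
v_1 = A·v_0 = (-1, 3, 3).
v_2 = A·v_1 = (7, -8, 1).
v_3 = A·v_2 = (-14, 8, 2).
v_4 = A·v_3 = (24, -4, 8).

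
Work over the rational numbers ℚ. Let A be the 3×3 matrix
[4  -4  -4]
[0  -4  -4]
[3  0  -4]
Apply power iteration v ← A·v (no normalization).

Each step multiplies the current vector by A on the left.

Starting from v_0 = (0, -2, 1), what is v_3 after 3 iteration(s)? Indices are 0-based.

v_3 = (-48, -112, -64)

v_0 = (0, -2, 1).
v_1 = A·v_0 = (4, 4, -4).
v_2 = A·v_1 = (16, 0, 28).
v_3 = A·v_2 = (-48, -112, -64).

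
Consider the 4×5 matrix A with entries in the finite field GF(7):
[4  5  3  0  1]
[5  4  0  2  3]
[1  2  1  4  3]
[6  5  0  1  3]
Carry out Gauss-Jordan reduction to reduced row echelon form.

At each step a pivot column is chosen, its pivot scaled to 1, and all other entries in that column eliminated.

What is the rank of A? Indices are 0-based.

pivot(0,0)=4: scale R0 → (1, 3, 6, 0, 2)
  clear (1,0): R1 −= (5)R0 → (0, 3, 5, 2, 0)
  clear (2,0): R2 −= (1)R0 → (0, 6, 2, 4, 1)
  clear (3,0): R3 −= (6)R0 → (0, 1, 6, 1, 5)
pivot(1,1)=3: scale R1 → (0, 1, 4, 3, 0)
  clear (0,1): R0 −= (3)R1 → (1, 0, 1, 5, 2)
  clear (2,1): R2 −= (6)R1 → (0, 0, 6, 0, 1)
  clear (3,1): R3 −= (1)R1 → (0, 0, 2, 5, 5)
pivot(2,2)=6: scale R2 → (0, 0, 1, 0, 6)
  clear (0,2): R0 −= (1)R2 → (1, 0, 0, 5, 3)
  clear (1,2): R1 −= (4)R2 → (0, 1, 0, 3, 4)
  clear (3,2): R3 −= (2)R2 → (0, 0, 0, 5, 0)
pivot(3,3)=5: scale R3 → (0, 0, 0, 1, 0)
  clear (0,3): R0 −= (5)R3 → (1, 0, 0, 0, 3)
  clear (1,3): R1 −= (3)R3 → (0, 1, 0, 0, 4)

rank = 4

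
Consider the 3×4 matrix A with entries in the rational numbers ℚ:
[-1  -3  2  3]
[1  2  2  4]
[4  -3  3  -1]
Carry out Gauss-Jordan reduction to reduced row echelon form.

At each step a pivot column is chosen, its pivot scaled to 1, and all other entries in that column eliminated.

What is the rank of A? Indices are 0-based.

[1] R0 /= -1  ⇒  (1, 3, -2, -3)
     R1 -= 1·R0  ⇒  (0, -1, 4, 7)
     R2 -= 4·R0  ⇒  (0, -15, 11, 11)
[2] R1 /= -1  ⇒  (0, 1, -4, -7)
     R0 -= 3·R1  ⇒  (1, 0, 10, 18)
     R2 -= -15·R1  ⇒  (0, 0, -49, -94)
[3] R2 /= -49  ⇒  (0, 0, 1, 94/49)
     R0 -= 10·R2  ⇒  (1, 0, 0, -58/49)
     R1 -= -4·R2  ⇒  (0, 1, 0, 33/49)

rank = 3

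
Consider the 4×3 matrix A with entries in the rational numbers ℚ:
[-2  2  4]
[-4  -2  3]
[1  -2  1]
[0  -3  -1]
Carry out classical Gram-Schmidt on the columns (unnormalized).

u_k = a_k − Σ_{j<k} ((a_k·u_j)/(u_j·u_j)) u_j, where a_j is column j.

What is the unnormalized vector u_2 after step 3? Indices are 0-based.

Step 1: u_0 = a_0 = (-2, -4, 1, 0).
Step 2: u_1 = a_1 − (2/21)·u_0 = (46/21, -34/21, -44/21, -3).
Step 3: u_2 = a_2 − (-19/21)·u_0 − (101/437)·u_1 = (32/19, -107/437, 1044/437, -134/437).

u_2 = (32/19, -107/437, 1044/437, -134/437)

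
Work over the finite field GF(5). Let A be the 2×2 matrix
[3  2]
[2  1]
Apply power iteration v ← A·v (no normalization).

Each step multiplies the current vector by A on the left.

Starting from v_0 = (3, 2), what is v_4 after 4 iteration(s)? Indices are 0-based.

v_0 = (3, 2).
v_1 = A·v_0 = (3, 3).
v_2 = A·v_1 = (0, 4).
v_3 = A·v_2 = (3, 4).
v_4 = A·v_3 = (2, 0).

v_4 = (2, 0)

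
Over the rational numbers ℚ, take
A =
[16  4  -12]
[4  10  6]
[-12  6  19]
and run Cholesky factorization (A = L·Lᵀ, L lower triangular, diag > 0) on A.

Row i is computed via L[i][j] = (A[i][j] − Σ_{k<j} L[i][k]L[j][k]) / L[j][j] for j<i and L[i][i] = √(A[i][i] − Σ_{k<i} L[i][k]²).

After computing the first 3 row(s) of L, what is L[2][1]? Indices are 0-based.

Step 1: L[0][0] = √(16) = 4.
  L[1][0] = (4) / L[0][0] = 1.
Step 2: L[1][1] = √(9) = 3.
  L[2][0] = (-12) / L[0][0] = -3.
  L[2][1] = (9) / L[1][1] = 3.
Step 3: L[2][2] = √(1) = 1.

L[2][1] = 3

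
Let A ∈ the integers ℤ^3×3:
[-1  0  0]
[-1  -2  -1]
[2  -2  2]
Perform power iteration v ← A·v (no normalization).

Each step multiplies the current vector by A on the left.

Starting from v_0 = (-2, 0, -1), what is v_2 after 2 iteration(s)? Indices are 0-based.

v_0 = (-2, 0, -1).
v_1 = A·v_0 = (2, 3, -6).
v_2 = A·v_1 = (-2, -2, -14).

v_2 = (-2, -2, -14)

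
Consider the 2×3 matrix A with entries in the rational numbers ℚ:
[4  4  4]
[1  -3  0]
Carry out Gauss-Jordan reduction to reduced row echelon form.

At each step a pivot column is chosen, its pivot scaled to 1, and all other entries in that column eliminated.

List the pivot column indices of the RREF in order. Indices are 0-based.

pivot(0,0)=4: scale R0 → (1, 1, 1)
  clear (1,0): R1 −= (1)R0 → (0, -4, -1)
pivot(1,1)=-4: scale R1 → (0, 1, 1/4)
  clear (0,1): R0 −= (1)R1 → (1, 0, 3/4)

pivot columns: 0, 1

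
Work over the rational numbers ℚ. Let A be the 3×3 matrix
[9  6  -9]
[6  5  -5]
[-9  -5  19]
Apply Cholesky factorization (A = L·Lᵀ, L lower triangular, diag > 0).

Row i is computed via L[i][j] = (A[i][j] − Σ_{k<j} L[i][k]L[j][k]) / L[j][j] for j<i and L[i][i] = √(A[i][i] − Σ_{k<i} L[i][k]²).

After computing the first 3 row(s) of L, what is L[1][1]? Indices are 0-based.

Step 1: L[0][0] = √(9) = 3.
  L[1][0] = (6) / L[0][0] = 2.
Step 2: L[1][1] = √(1) = 1.
  L[2][0] = (-9) / L[0][0] = -3.
  L[2][1] = (1) / L[1][1] = 1.
Step 3: L[2][2] = √(9) = 3.

L[1][1] = 1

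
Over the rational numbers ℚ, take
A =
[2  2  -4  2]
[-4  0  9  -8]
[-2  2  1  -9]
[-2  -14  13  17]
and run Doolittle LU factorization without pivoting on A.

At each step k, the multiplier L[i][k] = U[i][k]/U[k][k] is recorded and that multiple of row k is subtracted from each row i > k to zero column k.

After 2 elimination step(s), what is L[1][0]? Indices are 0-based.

Step 1: pivot at (0,0) is 2.
  row1 ← row1 − (-2)·row0  ⇒  L[1][0]=-2, U row1=(0, 4, 1, -4)
  row2 ← row2 − (-1)·row0  ⇒  L[2][0]=-1, U row2=(0, 4, -3, -7)
  row3 ← row3 − (-1)·row0  ⇒  L[3][0]=-1, U row3=(0, -12, 9, 19)
Step 2: pivot at (1,1) is 4.
  row2 ← row2 − (1)·row1  ⇒  L[2][1]=1, U row2=(0, 0, -4, -3)
  row3 ← row3 − (-3)·row1  ⇒  L[3][1]=-3, U row3=(0, 0, 12, 7)

L[1][0] = -2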